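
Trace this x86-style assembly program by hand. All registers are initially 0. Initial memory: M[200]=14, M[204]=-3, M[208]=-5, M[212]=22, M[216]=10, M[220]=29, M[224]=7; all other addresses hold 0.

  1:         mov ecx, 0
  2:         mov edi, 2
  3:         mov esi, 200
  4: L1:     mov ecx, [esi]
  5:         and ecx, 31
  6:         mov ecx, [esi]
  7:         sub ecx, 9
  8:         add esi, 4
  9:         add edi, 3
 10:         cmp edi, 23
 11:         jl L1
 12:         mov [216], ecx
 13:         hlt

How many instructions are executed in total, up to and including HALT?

ecx=0
edi=2
esi=200
ecx=M[200]=14
ecx=14&31=14
ecx=M[200]=14
ecx=14-9=5
esi=200+4=204
edi=2+3=5
cmp edi, 23  (cmp 5,23)
jl L1: taken
ecx=M[204]=-3
ecx=(-3)&31=29
ecx=M[204]=-3
ecx=(-3)-9=-12
esi=204+4=208
edi=5+3=8
cmp edi, 23  (cmp 8,23)
jl L1: taken
ecx=M[208]=-5
ecx=(-5)&31=27
ecx=M[208]=-5
ecx=(-5)-9=-14
esi=208+4=212
edi=8+3=11
cmp edi, 23  (cmp 11,23)
jl L1: taken
ecx=M[212]=22
ecx=22&31=22
ecx=M[212]=22
ecx=22-9=13
esi=212+4=216
edi=11+3=14
cmp edi, 23  (cmp 14,23)
jl L1: taken
ecx=M[216]=10
ecx=10&31=10
ecx=M[216]=10
ecx=10-9=1
esi=216+4=220
edi=14+3=17
cmp edi, 23  (cmp 17,23)
jl L1: taken
ecx=M[220]=29
ecx=29&31=29
ecx=M[220]=29
ecx=29-9=20
esi=220+4=224
edi=17+3=20
cmp edi, 23  (cmp 20,23)
jl L1: taken
ecx=M[224]=7
ecx=7&31=7
ecx=M[224]=7
ecx=7-9=-2
esi=224+4=228
edi=20+3=23
cmp edi, 23  (cmp 23,23)
jl L1: not taken
mov [216], ecx → M[216]=-2
halt.
Total executed instructions: 61.

61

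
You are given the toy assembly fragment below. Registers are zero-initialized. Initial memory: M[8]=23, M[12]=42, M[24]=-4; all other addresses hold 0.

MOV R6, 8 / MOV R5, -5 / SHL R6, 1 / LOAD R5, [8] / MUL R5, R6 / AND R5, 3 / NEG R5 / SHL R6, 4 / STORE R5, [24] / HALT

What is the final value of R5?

R6=8
R5=-5
R6=8<<1=16
R5=M[8]=23
R5=23*16=368
R5=368&3=0
R5=-(0)=0
R6=16<<4=256
STORE R5, [24] → M[24]=0
halt.

0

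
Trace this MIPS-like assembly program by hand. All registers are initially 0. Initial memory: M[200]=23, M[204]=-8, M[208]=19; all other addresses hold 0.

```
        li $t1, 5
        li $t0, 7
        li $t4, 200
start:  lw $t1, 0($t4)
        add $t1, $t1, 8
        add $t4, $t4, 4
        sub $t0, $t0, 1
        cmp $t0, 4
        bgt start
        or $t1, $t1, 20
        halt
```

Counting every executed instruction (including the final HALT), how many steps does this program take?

$t1=5
$t0=7
$t4=200
$t1=M[200]=23
$t1=23+8=31
$t4=200+4=204
$t0=7-1=6
cmp $t0, 4  (cmp 6,4)
bgt start: taken
$t1=M[204]=-8
$t1=(-8)+8=0
$t4=204+4=208
$t0=6-1=5
cmp $t0, 4  (cmp 5,4)
bgt start: taken
$t1=M[208]=19
$t1=19+8=27
$t4=208+4=212
$t0=5-1=4
cmp $t0, 4  (cmp 4,4)
bgt start: not taken
$t1=27|20=31
halt.
Total executed instructions: 23.

23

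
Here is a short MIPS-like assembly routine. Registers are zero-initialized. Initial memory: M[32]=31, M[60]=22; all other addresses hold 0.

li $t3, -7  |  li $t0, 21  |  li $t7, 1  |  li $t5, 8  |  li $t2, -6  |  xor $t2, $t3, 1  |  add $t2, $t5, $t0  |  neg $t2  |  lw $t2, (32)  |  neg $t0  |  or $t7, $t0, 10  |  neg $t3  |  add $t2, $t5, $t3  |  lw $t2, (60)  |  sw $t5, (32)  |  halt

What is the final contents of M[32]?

8

$t3=-7
$t0=21
$t7=1
$t5=8
$t2=-6
$t2=(-7)^1=-8
$t2=8+21=29
$t2=-(29)=-29
$t2=M[32]=31
$t0=-(21)=-21
$t7=(-21)|10=-21
$t3=-(-7)=7
$t2=8+7=15
$t2=M[60]=22
sw $t5, (32) → M[32]=8
halt.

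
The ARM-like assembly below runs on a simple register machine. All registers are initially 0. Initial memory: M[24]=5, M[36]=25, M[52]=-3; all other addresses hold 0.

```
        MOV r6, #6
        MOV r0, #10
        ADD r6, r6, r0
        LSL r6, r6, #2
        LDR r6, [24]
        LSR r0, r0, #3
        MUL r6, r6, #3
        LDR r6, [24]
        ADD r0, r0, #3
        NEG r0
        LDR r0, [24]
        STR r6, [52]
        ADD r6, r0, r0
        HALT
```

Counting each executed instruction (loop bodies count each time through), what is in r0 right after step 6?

after MOV r6, #6: r6=6
after MOV r0, #10: r0=10
after ADD r6, r6, r0: r6=6+10=16
after LSL r6, r6, #2: r6=16<<2=64
after LDR r6, [24]: r6=M[24]=5
after LSR r0, r0, #3: r0=10>>3=1
After step 6: r0 = 1.

1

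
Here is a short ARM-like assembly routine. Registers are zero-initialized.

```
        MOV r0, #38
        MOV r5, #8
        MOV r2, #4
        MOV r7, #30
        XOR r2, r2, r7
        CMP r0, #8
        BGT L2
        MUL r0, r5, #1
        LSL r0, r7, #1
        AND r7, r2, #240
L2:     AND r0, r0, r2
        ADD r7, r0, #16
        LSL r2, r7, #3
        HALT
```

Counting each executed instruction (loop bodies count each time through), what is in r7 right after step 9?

18

r0=38
r5=8
r2=4
r7=30
r2=4^30=26
CMP r0, #8  (cmp 38,8)
BGT L2: taken
r0=38&26=2
r7=2+16=18
After step 9: r7 = 18.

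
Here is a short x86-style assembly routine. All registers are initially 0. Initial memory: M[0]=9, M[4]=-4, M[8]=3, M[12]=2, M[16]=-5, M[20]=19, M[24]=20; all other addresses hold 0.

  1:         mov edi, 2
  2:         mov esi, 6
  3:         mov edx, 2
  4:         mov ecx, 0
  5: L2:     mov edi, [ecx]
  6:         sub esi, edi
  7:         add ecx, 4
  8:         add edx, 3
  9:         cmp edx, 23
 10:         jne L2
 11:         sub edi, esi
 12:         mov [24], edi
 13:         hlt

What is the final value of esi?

-38

after mov edi, 2: edi=2
after mov esi, 6: esi=6
after mov edx, 2: edx=2
after mov ecx, 0: ecx=0
after mov edi, [ecx]: edi=M[0]=9
after sub esi, edi: esi=6-9=-3
after add ecx, 4: ecx=0+4=4
after add edx, 3: edx=2+3=5
cmp edx, 23  (cmp 5,23)
jne L2: taken
after mov edi, [ecx]: edi=M[4]=-4
after sub esi, edi: esi=(-3)-(-4)=1
after add ecx, 4: ecx=4+4=8
after add edx, 3: edx=5+3=8
cmp edx, 23  (cmp 8,23)
jne L2: taken
after mov edi, [ecx]: edi=M[8]=3
after sub esi, edi: esi=1-3=-2
after add ecx, 4: ecx=8+4=12
after add edx, 3: edx=8+3=11
cmp edx, 23  (cmp 11,23)
jne L2: taken
after mov edi, [ecx]: edi=M[12]=2
after sub esi, edi: esi=(-2)-2=-4
after add ecx, 4: ecx=12+4=16
after add edx, 3: edx=11+3=14
cmp edx, 23  (cmp 14,23)
jne L2: taken
after mov edi, [ecx]: edi=M[16]=-5
after sub esi, edi: esi=(-4)-(-5)=1
after add ecx, 4: ecx=16+4=20
after add edx, 3: edx=14+3=17
cmp edx, 23  (cmp 17,23)
jne L2: taken
after mov edi, [ecx]: edi=M[20]=19
after sub esi, edi: esi=1-19=-18
after add ecx, 4: ecx=20+4=24
after add edx, 3: edx=17+3=20
cmp edx, 23  (cmp 20,23)
jne L2: taken
after mov edi, [ecx]: edi=M[24]=20
after sub esi, edi: esi=(-18)-20=-38
after add ecx, 4: ecx=24+4=28
after add edx, 3: edx=20+3=23
cmp edx, 23  (cmp 23,23)
jne L2: not taken
after sub edi, esi: edi=20-(-38)=58
mov [24], edi → M[24]=58
halt.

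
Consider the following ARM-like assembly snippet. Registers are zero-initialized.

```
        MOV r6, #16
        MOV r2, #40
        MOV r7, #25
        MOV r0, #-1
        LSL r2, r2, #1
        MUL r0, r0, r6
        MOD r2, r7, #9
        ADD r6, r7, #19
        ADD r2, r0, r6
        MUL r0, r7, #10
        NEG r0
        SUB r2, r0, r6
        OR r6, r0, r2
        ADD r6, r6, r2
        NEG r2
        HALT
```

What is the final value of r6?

after MOV r6, #16: r6=16
after MOV r2, #40: r2=40
after MOV r7, #25: r7=25
after MOV r0, #-1: r0=-1
after LSL r2, r2, #1: r2=40<<1=80
after MUL r0, r0, r6: r0=(-1)*16=-16
after MOD r2, r7, #9: r2=25%9=7
after ADD r6, r7, #19: r6=25+19=44
after ADD r2, r0, r6: r2=(-16)+44=28
after MUL r0, r7, #10: r0=25*10=250
after NEG r0: r0=-(250)=-250
after SUB r2, r0, r6: r2=(-250)-44=-294
after OR r6, r0, r2: r6=(-250)|(-294)=-34
after ADD r6, r6, r2: r6=(-34)+(-294)=-328
after NEG r2: r2=-(-294)=294
halt.

-328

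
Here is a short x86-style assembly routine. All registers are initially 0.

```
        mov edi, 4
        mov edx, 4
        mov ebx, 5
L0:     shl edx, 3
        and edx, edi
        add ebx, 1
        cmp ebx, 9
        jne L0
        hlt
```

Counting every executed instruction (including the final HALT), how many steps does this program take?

24

mov edi, 4 → edi=4
mov edx, 4 → edx=4
mov ebx, 5 → ebx=5
shl edx, 3 → edx=4<<3=32
and edx, edi → edx=32&4=0
add ebx, 1 → ebx=5+1=6
cmp ebx, 9  (cmp 6,9)
jne L0: taken
shl edx, 3 → edx=0<<3=0
and edx, edi → edx=0&4=0
add ebx, 1 → ebx=6+1=7
cmp ebx, 9  (cmp 7,9)
jne L0: taken
shl edx, 3 → edx=0<<3=0
and edx, edi → edx=0&4=0
add ebx, 1 → ebx=7+1=8
cmp ebx, 9  (cmp 8,9)
jne L0: taken
shl edx, 3 → edx=0<<3=0
and edx, edi → edx=0&4=0
add ebx, 1 → ebx=8+1=9
cmp ebx, 9  (cmp 9,9)
jne L0: not taken
halt.
Total executed instructions: 24.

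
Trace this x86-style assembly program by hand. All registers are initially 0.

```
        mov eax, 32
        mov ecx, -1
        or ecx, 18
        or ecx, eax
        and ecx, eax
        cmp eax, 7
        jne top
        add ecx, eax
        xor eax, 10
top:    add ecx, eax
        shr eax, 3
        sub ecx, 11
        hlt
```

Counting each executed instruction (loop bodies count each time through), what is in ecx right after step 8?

64

eax=32
ecx=-1
ecx=(-1)|18=-1
ecx=(-1)|32=-1
ecx=(-1)&32=32
cmp eax, 7  (cmp 32,7)
jne top: taken
ecx=32+32=64
After step 8: ecx = 64.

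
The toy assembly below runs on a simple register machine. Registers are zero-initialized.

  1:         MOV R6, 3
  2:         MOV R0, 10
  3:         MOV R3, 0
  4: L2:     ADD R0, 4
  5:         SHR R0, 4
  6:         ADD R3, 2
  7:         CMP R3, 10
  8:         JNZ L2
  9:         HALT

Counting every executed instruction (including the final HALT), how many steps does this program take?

29

after MOV R6, 3: R6=3
after MOV R0, 10: R0=10
after MOV R3, 0: R3=0
after ADD R0, 4: R0=10+4=14
after SHR R0, 4: R0=14>>4=0
after ADD R3, 2: R3=0+2=2
CMP R3, 10  (cmp 2,10)
JNZ L2: taken
after ADD R0, 4: R0=0+4=4
after SHR R0, 4: R0=4>>4=0
after ADD R3, 2: R3=2+2=4
CMP R3, 10  (cmp 4,10)
JNZ L2: taken
after ADD R0, 4: R0=0+4=4
after SHR R0, 4: R0=4>>4=0
after ADD R3, 2: R3=4+2=6
CMP R3, 10  (cmp 6,10)
JNZ L2: taken
after ADD R0, 4: R0=0+4=4
after SHR R0, 4: R0=4>>4=0
after ADD R3, 2: R3=6+2=8
CMP R3, 10  (cmp 8,10)
JNZ L2: taken
after ADD R0, 4: R0=0+4=4
after SHR R0, 4: R0=4>>4=0
after ADD R3, 2: R3=8+2=10
CMP R3, 10  (cmp 10,10)
JNZ L2: not taken
halt.
Total executed instructions: 29.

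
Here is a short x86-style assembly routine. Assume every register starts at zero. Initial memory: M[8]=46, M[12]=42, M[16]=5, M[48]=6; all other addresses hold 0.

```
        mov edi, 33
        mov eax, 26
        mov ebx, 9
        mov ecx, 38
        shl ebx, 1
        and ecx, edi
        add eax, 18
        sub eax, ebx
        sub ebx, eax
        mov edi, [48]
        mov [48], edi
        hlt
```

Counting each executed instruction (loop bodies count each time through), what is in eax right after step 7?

44

mov edi, 33 → edi=33
mov eax, 26 → eax=26
mov ebx, 9 → ebx=9
mov ecx, 38 → ecx=38
shl ebx, 1 → ebx=9<<1=18
and ecx, edi → ecx=38&33=32
add eax, 18 → eax=26+18=44
After step 7: eax = 44.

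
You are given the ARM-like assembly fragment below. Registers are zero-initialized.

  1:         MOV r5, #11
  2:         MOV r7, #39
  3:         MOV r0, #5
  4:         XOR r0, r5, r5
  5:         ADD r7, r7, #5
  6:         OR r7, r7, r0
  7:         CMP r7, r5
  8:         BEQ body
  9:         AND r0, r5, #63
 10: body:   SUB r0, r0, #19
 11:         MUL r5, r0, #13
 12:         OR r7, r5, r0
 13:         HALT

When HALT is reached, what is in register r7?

after MOV r5, #11: r5=11
after MOV r7, #39: r7=39
after MOV r0, #5: r0=5
after XOR r0, r5, r5: r0=11^11=0
after ADD r7, r7, #5: r7=39+5=44
after OR r7, r7, r0: r7=44|0=44
CMP r7, r5  (cmp 44,11)
BEQ body: not taken
after AND r0, r5, #63: r0=11&63=11
after SUB r0, r0, #19: r0=11-19=-8
after MUL r5, r0, #13: r5=(-8)*13=-104
after OR r7, r5, r0: r7=(-104)|(-8)=-8
halt.

-8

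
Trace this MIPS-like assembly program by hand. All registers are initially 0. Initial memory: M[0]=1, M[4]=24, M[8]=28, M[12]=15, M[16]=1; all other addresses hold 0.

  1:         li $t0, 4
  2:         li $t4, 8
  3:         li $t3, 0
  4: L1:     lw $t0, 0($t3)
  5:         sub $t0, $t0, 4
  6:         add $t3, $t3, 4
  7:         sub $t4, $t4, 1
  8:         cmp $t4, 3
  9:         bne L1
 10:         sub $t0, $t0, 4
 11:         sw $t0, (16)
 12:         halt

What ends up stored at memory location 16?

-7

$t0=4
$t4=8
$t3=0
$t0=M[0]=1
$t0=1-4=-3
$t3=0+4=4
$t4=8-1=7
cmp $t4, 3  (cmp 7,3)
bne L1: taken
$t0=M[4]=24
$t0=24-4=20
$t3=4+4=8
$t4=7-1=6
cmp $t4, 3  (cmp 6,3)
bne L1: taken
$t0=M[8]=28
$t0=28-4=24
$t3=8+4=12
$t4=6-1=5
cmp $t4, 3  (cmp 5,3)
bne L1: taken
$t0=M[12]=15
$t0=15-4=11
$t3=12+4=16
$t4=5-1=4
cmp $t4, 3  (cmp 4,3)
bne L1: taken
$t0=M[16]=1
$t0=1-4=-3
$t3=16+4=20
$t4=4-1=3
cmp $t4, 3  (cmp 3,3)
bne L1: not taken
$t0=(-3)-4=-7
sw $t0, (16) → M[16]=-7
halt.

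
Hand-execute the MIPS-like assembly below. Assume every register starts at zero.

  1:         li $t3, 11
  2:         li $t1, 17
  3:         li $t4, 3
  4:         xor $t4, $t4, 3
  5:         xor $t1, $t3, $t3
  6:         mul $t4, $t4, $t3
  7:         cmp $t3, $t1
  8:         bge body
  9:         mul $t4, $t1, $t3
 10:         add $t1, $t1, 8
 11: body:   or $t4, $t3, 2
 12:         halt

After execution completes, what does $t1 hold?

$t3=11
$t1=17
$t4=3
$t4=3^3=0
$t1=11^11=0
$t4=0*11=0
cmp $t3, $t1  (cmp 11,0)
bge body: taken
$t4=11|2=11
halt.

0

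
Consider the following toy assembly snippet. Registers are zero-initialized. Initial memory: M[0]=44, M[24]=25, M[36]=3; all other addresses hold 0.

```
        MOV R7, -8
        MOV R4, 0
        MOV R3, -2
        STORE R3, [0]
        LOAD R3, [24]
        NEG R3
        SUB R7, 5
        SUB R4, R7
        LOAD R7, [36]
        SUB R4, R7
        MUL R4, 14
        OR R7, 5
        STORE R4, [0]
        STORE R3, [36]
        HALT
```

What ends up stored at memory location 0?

140

R7=-8
R4=0
R3=-2
STORE R3, [0] → M[0]=-2
R3=M[24]=25
R3=-(25)=-25
R7=(-8)-5=-13
R4=0-(-13)=13
R7=M[36]=3
R4=13-3=10
R4=10*14=140
R7=3|5=7
STORE R4, [0] → M[0]=140
STORE R3, [36] → M[36]=-25
halt.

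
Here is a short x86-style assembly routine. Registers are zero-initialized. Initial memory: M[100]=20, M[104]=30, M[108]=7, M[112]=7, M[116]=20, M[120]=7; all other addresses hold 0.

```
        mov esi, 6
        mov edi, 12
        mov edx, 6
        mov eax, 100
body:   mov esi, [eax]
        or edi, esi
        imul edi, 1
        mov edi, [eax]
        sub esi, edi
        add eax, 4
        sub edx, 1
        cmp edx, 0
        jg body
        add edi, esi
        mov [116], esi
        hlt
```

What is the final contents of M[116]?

esi=6
edi=12
edx=6
eax=100
esi=M[100]=20
edi=12|20=28
edi=28*1=28
edi=M[100]=20
esi=20-20=0
eax=100+4=104
edx=6-1=5
cmp edx, 0  (cmp 5,0)
jg body: taken
esi=M[104]=30
edi=20|30=30
edi=30*1=30
edi=M[104]=30
esi=30-30=0
eax=104+4=108
edx=5-1=4
cmp edx, 0  (cmp 4,0)
jg body: taken
esi=M[108]=7
edi=30|7=31
edi=31*1=31
edi=M[108]=7
esi=7-7=0
eax=108+4=112
edx=4-1=3
cmp edx, 0  (cmp 3,0)
jg body: taken
esi=M[112]=7
edi=7|7=7
edi=7*1=7
edi=M[112]=7
esi=7-7=0
eax=112+4=116
edx=3-1=2
cmp edx, 0  (cmp 2,0)
jg body: taken
esi=M[116]=20
edi=7|20=23
edi=23*1=23
edi=M[116]=20
esi=20-20=0
eax=116+4=120
edx=2-1=1
cmp edx, 0  (cmp 1,0)
jg body: taken
esi=M[120]=7
edi=20|7=23
edi=23*1=23
edi=M[120]=7
esi=7-7=0
eax=120+4=124
edx=1-1=0
cmp edx, 0  (cmp 0,0)
jg body: not taken
edi=7+0=7
mov [116], esi → M[116]=0
halt.

0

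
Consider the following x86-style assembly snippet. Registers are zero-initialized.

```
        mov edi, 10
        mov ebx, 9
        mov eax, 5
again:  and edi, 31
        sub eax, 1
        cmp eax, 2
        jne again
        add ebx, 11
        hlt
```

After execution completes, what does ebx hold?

20

mov edi, 10 → edi=10
mov ebx, 9 → ebx=9
mov eax, 5 → eax=5
and edi, 31 → edi=10&31=10
sub eax, 1 → eax=5-1=4
cmp eax, 2  (cmp 4,2)
jne again: taken
and edi, 31 → edi=10&31=10
sub eax, 1 → eax=4-1=3
cmp eax, 2  (cmp 3,2)
jne again: taken
and edi, 31 → edi=10&31=10
sub eax, 1 → eax=3-1=2
cmp eax, 2  (cmp 2,2)
jne again: not taken
add ebx, 11 → ebx=9+11=20
halt.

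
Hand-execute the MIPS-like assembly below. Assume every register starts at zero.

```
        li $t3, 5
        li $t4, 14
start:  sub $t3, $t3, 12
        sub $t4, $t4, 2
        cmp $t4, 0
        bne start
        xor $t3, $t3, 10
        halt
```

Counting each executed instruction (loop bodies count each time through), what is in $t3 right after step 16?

-43

$t3=5
$t4=14
$t3=5-12=-7
$t4=14-2=12
cmp $t4, 0  (cmp 12,0)
bne start: taken
$t3=(-7)-12=-19
$t4=12-2=10
cmp $t4, 0  (cmp 10,0)
bne start: taken
$t3=(-19)-12=-31
$t4=10-2=8
cmp $t4, 0  (cmp 8,0)
bne start: taken
$t3=(-31)-12=-43
$t4=8-2=6
After step 16: $t3 = -43.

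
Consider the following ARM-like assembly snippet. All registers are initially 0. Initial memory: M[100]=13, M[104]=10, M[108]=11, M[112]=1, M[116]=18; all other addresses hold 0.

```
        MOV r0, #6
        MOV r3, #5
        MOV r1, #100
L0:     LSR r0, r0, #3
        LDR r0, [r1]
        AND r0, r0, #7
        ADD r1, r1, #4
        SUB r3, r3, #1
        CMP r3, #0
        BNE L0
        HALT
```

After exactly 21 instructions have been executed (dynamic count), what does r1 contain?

MOV r0, #6 → r0=6
MOV r3, #5 → r3=5
MOV r1, #100 → r1=100
LSR r0, r0, #3 → r0=6>>3=0
LDR r0, [r1] → r0=M[100]=13
AND r0, r0, #7 → r0=13&7=5
ADD r1, r1, #4 → r1=100+4=104
SUB r3, r3, #1 → r3=5-1=4
CMP r3, #0  (cmp 4,0)
BNE L0: taken
LSR r0, r0, #3 → r0=5>>3=0
LDR r0, [r1] → r0=M[104]=10
AND r0, r0, #7 → r0=10&7=2
ADD r1, r1, #4 → r1=104+4=108
SUB r3, r3, #1 → r3=4-1=3
CMP r3, #0  (cmp 3,0)
BNE L0: taken
LSR r0, r0, #3 → r0=2>>3=0
LDR r0, [r1] → r0=M[108]=11
AND r0, r0, #7 → r0=11&7=3
ADD r1, r1, #4 → r1=108+4=112
After step 21: r1 = 112.

112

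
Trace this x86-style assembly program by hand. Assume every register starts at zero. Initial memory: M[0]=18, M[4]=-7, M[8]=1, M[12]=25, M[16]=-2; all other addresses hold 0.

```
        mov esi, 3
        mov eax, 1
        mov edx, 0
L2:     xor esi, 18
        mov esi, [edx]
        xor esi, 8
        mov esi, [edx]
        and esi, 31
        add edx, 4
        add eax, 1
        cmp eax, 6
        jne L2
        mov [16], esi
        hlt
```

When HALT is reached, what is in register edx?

after mov esi, 3: esi=3
after mov eax, 1: eax=1
after mov edx, 0: edx=0
after xor esi, 18: esi=3^18=17
after mov esi, [edx]: esi=M[0]=18
after xor esi, 8: esi=18^8=26
after mov esi, [edx]: esi=M[0]=18
after and esi, 31: esi=18&31=18
after add edx, 4: edx=0+4=4
after add eax, 1: eax=1+1=2
cmp eax, 6  (cmp 2,6)
jne L2: taken
after xor esi, 18: esi=18^18=0
after mov esi, [edx]: esi=M[4]=-7
after xor esi, 8: esi=(-7)^8=-15
after mov esi, [edx]: esi=M[4]=-7
after and esi, 31: esi=(-7)&31=25
after add edx, 4: edx=4+4=8
after add eax, 1: eax=2+1=3
cmp eax, 6  (cmp 3,6)
jne L2: taken
after xor esi, 18: esi=25^18=11
after mov esi, [edx]: esi=M[8]=1
after xor esi, 8: esi=1^8=9
after mov esi, [edx]: esi=M[8]=1
after and esi, 31: esi=1&31=1
after add edx, 4: edx=8+4=12
after add eax, 1: eax=3+1=4
cmp eax, 6  (cmp 4,6)
jne L2: taken
after xor esi, 18: esi=1^18=19
after mov esi, [edx]: esi=M[12]=25
after xor esi, 8: esi=25^8=17
after mov esi, [edx]: esi=M[12]=25
after and esi, 31: esi=25&31=25
after add edx, 4: edx=12+4=16
after add eax, 1: eax=4+1=5
cmp eax, 6  (cmp 5,6)
jne L2: taken
after xor esi, 18: esi=25^18=11
after mov esi, [edx]: esi=M[16]=-2
after xor esi, 8: esi=(-2)^8=-10
after mov esi, [edx]: esi=M[16]=-2
after and esi, 31: esi=(-2)&31=30
after add edx, 4: edx=16+4=20
after add eax, 1: eax=5+1=6
cmp eax, 6  (cmp 6,6)
jne L2: not taken
mov [16], esi → M[16]=30
halt.

20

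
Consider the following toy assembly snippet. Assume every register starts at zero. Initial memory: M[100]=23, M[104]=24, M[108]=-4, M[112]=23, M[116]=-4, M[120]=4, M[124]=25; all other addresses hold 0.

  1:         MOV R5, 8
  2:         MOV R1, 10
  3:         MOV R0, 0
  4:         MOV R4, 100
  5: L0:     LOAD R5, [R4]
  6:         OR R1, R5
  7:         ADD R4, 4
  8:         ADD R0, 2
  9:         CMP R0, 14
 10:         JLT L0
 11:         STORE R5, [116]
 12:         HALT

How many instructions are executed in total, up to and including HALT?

MOV R5, 8 → R5=8
MOV R1, 10 → R1=10
MOV R0, 0 → R0=0
MOV R4, 100 → R4=100
LOAD R5, [R4] → R5=M[100]=23
OR R1, R5 → R1=10|23=31
ADD R4, 4 → R4=100+4=104
ADD R0, 2 → R0=0+2=2
CMP R0, 14  (cmp 2,14)
JLT L0: taken
LOAD R5, [R4] → R5=M[104]=24
OR R1, R5 → R1=31|24=31
ADD R4, 4 → R4=104+4=108
ADD R0, 2 → R0=2+2=4
CMP R0, 14  (cmp 4,14)
JLT L0: taken
LOAD R5, [R4] → R5=M[108]=-4
OR R1, R5 → R1=31|(-4)=-1
ADD R4, 4 → R4=108+4=112
ADD R0, 2 → R0=4+2=6
CMP R0, 14  (cmp 6,14)
JLT L0: taken
LOAD R5, [R4] → R5=M[112]=23
OR R1, R5 → R1=(-1)|23=-1
ADD R4, 4 → R4=112+4=116
ADD R0, 2 → R0=6+2=8
CMP R0, 14  (cmp 8,14)
JLT L0: taken
LOAD R5, [R4] → R5=M[116]=-4
OR R1, R5 → R1=(-1)|(-4)=-1
ADD R4, 4 → R4=116+4=120
ADD R0, 2 → R0=8+2=10
CMP R0, 14  (cmp 10,14)
JLT L0: taken
LOAD R5, [R4] → R5=M[120]=4
OR R1, R5 → R1=(-1)|4=-1
ADD R4, 4 → R4=120+4=124
ADD R0, 2 → R0=10+2=12
CMP R0, 14  (cmp 12,14)
JLT L0: taken
LOAD R5, [R4] → R5=M[124]=25
OR R1, R5 → R1=(-1)|25=-1
ADD R4, 4 → R4=124+4=128
ADD R0, 2 → R0=12+2=14
CMP R0, 14  (cmp 14,14)
JLT L0: not taken
STORE R5, [116] → M[116]=25
halt.
Total executed instructions: 48.

48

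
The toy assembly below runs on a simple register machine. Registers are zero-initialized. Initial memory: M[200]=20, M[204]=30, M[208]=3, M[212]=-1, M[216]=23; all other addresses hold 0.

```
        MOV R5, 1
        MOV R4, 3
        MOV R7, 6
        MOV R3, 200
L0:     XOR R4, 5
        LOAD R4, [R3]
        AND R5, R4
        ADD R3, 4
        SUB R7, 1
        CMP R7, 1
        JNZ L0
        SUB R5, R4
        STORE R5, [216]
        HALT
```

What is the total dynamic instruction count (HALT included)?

after MOV R5, 1: R5=1
after MOV R4, 3: R4=3
after MOV R7, 6: R7=6
after MOV R3, 200: R3=200
after XOR R4, 5: R4=3^5=6
after LOAD R4, [R3]: R4=M[200]=20
after AND R5, R4: R5=1&20=0
after ADD R3, 4: R3=200+4=204
after SUB R7, 1: R7=6-1=5
CMP R7, 1  (cmp 5,1)
JNZ L0: taken
after XOR R4, 5: R4=20^5=17
after LOAD R4, [R3]: R4=M[204]=30
after AND R5, R4: R5=0&30=0
after ADD R3, 4: R3=204+4=208
after SUB R7, 1: R7=5-1=4
CMP R7, 1  (cmp 4,1)
JNZ L0: taken
after XOR R4, 5: R4=30^5=27
after LOAD R4, [R3]: R4=M[208]=3
after AND R5, R4: R5=0&3=0
after ADD R3, 4: R3=208+4=212
after SUB R7, 1: R7=4-1=3
CMP R7, 1  (cmp 3,1)
JNZ L0: taken
after XOR R4, 5: R4=3^5=6
after LOAD R4, [R3]: R4=M[212]=-1
after AND R5, R4: R5=0&(-1)=0
after ADD R3, 4: R3=212+4=216
after SUB R7, 1: R7=3-1=2
CMP R7, 1  (cmp 2,1)
JNZ L0: taken
after XOR R4, 5: R4=(-1)^5=-6
after LOAD R4, [R3]: R4=M[216]=23
after AND R5, R4: R5=0&23=0
after ADD R3, 4: R3=216+4=220
after SUB R7, 1: R7=2-1=1
CMP R7, 1  (cmp 1,1)
JNZ L0: not taken
after SUB R5, R4: R5=0-23=-23
STORE R5, [216] → M[216]=-23
halt.
Total executed instructions: 42.

42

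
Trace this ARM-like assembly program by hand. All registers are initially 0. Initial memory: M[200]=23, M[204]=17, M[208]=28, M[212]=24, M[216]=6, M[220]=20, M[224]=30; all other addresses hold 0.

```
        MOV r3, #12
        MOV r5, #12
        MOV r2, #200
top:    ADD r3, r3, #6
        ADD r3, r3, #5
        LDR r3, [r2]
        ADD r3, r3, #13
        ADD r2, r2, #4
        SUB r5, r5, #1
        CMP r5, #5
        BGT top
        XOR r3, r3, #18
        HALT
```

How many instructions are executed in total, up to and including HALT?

61

r3=12
r5=12
r2=200
r3=12+6=18
r3=18+5=23
r3=M[200]=23
r3=23+13=36
r2=200+4=204
r5=12-1=11
CMP r5, #5  (cmp 11,5)
BGT top: taken
r3=36+6=42
r3=42+5=47
r3=M[204]=17
r3=17+13=30
r2=204+4=208
r5=11-1=10
CMP r5, #5  (cmp 10,5)
BGT top: taken
r3=30+6=36
r3=36+5=41
r3=M[208]=28
r3=28+13=41
r2=208+4=212
r5=10-1=9
CMP r5, #5  (cmp 9,5)
BGT top: taken
r3=41+6=47
r3=47+5=52
r3=M[212]=24
r3=24+13=37
r2=212+4=216
r5=9-1=8
CMP r5, #5  (cmp 8,5)
BGT top: taken
r3=37+6=43
r3=43+5=48
r3=M[216]=6
r3=6+13=19
r2=216+4=220
r5=8-1=7
CMP r5, #5  (cmp 7,5)
BGT top: taken
r3=19+6=25
r3=25+5=30
r3=M[220]=20
r3=20+13=33
r2=220+4=224
r5=7-1=6
CMP r5, #5  (cmp 6,5)
BGT top: taken
r3=33+6=39
r3=39+5=44
r3=M[224]=30
r3=30+13=43
r2=224+4=228
r5=6-1=5
CMP r5, #5  (cmp 5,5)
BGT top: not taken
r3=43^18=57
halt.
Total executed instructions: 61.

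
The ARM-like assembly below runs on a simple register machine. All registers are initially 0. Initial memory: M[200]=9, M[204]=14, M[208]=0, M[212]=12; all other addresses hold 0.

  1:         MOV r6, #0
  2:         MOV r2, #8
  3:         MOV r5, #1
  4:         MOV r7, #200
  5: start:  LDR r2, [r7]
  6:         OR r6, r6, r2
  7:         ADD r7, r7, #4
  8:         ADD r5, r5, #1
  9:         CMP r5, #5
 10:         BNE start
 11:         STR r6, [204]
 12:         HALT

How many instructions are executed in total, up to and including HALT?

30

MOV r6, #0 → r6=0
MOV r2, #8 → r2=8
MOV r5, #1 → r5=1
MOV r7, #200 → r7=200
LDR r2, [r7] → r2=M[200]=9
OR r6, r6, r2 → r6=0|9=9
ADD r7, r7, #4 → r7=200+4=204
ADD r5, r5, #1 → r5=1+1=2
CMP r5, #5  (cmp 2,5)
BNE start: taken
LDR r2, [r7] → r2=M[204]=14
OR r6, r6, r2 → r6=9|14=15
ADD r7, r7, #4 → r7=204+4=208
ADD r5, r5, #1 → r5=2+1=3
CMP r5, #5  (cmp 3,5)
BNE start: taken
LDR r2, [r7] → r2=M[208]=0
OR r6, r6, r2 → r6=15|0=15
ADD r7, r7, #4 → r7=208+4=212
ADD r5, r5, #1 → r5=3+1=4
CMP r5, #5  (cmp 4,5)
BNE start: taken
LDR r2, [r7] → r2=M[212]=12
OR r6, r6, r2 → r6=15|12=15
ADD r7, r7, #4 → r7=212+4=216
ADD r5, r5, #1 → r5=4+1=5
CMP r5, #5  (cmp 5,5)
BNE start: not taken
STR r6, [204] → M[204]=15
halt.
Total executed instructions: 30.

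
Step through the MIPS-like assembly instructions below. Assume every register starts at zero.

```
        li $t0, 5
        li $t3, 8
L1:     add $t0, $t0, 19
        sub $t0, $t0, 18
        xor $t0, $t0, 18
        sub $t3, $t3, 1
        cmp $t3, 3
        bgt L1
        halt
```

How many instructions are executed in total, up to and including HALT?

33

after li $t0, 5: $t0=5
after li $t3, 8: $t3=8
after add $t0, $t0, 19: $t0=5+19=24
after sub $t0, $t0, 18: $t0=24-18=6
after xor $t0, $t0, 18: $t0=6^18=20
after sub $t3, $t3, 1: $t3=8-1=7
cmp $t3, 3  (cmp 7,3)
bgt L1: taken
after add $t0, $t0, 19: $t0=20+19=39
after sub $t0, $t0, 18: $t0=39-18=21
after xor $t0, $t0, 18: $t0=21^18=7
after sub $t3, $t3, 1: $t3=7-1=6
cmp $t3, 3  (cmp 6,3)
bgt L1: taken
after add $t0, $t0, 19: $t0=7+19=26
after sub $t0, $t0, 18: $t0=26-18=8
after xor $t0, $t0, 18: $t0=8^18=26
after sub $t3, $t3, 1: $t3=6-1=5
cmp $t3, 3  (cmp 5,3)
bgt L1: taken
after add $t0, $t0, 19: $t0=26+19=45
after sub $t0, $t0, 18: $t0=45-18=27
after xor $t0, $t0, 18: $t0=27^18=9
after sub $t3, $t3, 1: $t3=5-1=4
cmp $t3, 3  (cmp 4,3)
bgt L1: taken
after add $t0, $t0, 19: $t0=9+19=28
after sub $t0, $t0, 18: $t0=28-18=10
after xor $t0, $t0, 18: $t0=10^18=24
after sub $t3, $t3, 1: $t3=4-1=3
cmp $t3, 3  (cmp 3,3)
bgt L1: not taken
halt.
Total executed instructions: 33.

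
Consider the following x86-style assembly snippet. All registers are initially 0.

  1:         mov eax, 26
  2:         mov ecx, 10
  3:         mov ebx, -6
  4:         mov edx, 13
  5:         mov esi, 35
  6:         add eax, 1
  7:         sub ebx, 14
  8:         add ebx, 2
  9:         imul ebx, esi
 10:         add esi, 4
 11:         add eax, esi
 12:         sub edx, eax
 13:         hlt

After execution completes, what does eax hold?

mov eax, 26 → eax=26
mov ecx, 10 → ecx=10
mov ebx, -6 → ebx=-6
mov edx, 13 → edx=13
mov esi, 35 → esi=35
add eax, 1 → eax=26+1=27
sub ebx, 14 → ebx=(-6)-14=-20
add ebx, 2 → ebx=(-20)+2=-18
imul ebx, esi → ebx=(-18)*35=-630
add esi, 4 → esi=35+4=39
add eax, esi → eax=27+39=66
sub edx, eax → edx=13-66=-53
halt.

66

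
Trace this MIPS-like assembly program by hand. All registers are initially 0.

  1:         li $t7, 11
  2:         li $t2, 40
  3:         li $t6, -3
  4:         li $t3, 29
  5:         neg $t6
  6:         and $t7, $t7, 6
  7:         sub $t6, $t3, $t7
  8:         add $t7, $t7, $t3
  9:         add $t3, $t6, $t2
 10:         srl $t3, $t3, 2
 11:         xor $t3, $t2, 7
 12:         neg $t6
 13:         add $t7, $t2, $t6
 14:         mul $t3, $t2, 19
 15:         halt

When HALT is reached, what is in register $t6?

$t7=11
$t2=40
$t6=-3
$t3=29
$t6=-(-3)=3
$t7=11&6=2
$t6=29-2=27
$t7=2+29=31
$t3=27+40=67
$t3=67>>2=16
$t3=40^7=47
$t6=-(27)=-27
$t7=40+(-27)=13
$t3=40*19=760
halt.

-27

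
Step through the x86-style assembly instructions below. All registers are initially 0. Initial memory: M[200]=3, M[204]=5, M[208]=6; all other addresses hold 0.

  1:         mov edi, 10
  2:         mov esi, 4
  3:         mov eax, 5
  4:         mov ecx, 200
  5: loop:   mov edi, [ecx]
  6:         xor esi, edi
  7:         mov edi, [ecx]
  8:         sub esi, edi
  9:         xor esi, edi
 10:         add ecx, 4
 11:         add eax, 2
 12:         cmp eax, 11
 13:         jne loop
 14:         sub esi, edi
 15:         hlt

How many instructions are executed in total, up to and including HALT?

mov edi, 10 → edi=10
mov esi, 4 → esi=4
mov eax, 5 → eax=5
mov ecx, 200 → ecx=200
mov edi, [ecx] → edi=M[200]=3
xor esi, edi → esi=4^3=7
mov edi, [ecx] → edi=M[200]=3
sub esi, edi → esi=7-3=4
xor esi, edi → esi=4^3=7
add ecx, 4 → ecx=200+4=204
add eax, 2 → eax=5+2=7
cmp eax, 11  (cmp 7,11)
jne loop: taken
mov edi, [ecx] → edi=M[204]=5
xor esi, edi → esi=7^5=2
mov edi, [ecx] → edi=M[204]=5
sub esi, edi → esi=2-5=-3
xor esi, edi → esi=(-3)^5=-8
add ecx, 4 → ecx=204+4=208
add eax, 2 → eax=7+2=9
cmp eax, 11  (cmp 9,11)
jne loop: taken
mov edi, [ecx] → edi=M[208]=6
xor esi, edi → esi=(-8)^6=-2
mov edi, [ecx] → edi=M[208]=6
sub esi, edi → esi=(-2)-6=-8
xor esi, edi → esi=(-8)^6=-2
add ecx, 4 → ecx=208+4=212
add eax, 2 → eax=9+2=11
cmp eax, 11  (cmp 11,11)
jne loop: not taken
sub esi, edi → esi=(-2)-6=-8
halt.
Total executed instructions: 33.

33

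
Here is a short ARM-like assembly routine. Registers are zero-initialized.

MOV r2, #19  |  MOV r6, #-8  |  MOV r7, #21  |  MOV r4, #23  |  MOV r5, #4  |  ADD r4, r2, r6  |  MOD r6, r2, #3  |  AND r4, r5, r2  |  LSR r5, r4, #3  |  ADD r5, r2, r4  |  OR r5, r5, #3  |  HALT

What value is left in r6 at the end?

1

r2=19
r6=-8
r7=21
r4=23
r5=4
r4=19+(-8)=11
r6=19%3=1
r4=4&19=0
r5=0>>3=0
r5=19+0=19
r5=19|3=19
halt.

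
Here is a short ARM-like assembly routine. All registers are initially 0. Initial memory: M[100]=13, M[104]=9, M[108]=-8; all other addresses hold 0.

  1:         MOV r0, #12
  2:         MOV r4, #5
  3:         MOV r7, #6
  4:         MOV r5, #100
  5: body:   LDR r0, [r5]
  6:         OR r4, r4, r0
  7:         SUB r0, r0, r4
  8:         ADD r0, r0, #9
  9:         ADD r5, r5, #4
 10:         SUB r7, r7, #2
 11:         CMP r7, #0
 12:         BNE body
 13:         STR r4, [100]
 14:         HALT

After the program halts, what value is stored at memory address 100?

-3

r0=12
r4=5
r7=6
r5=100
r0=M[100]=13
r4=5|13=13
r0=13-13=0
r0=0+9=9
r5=100+4=104
r7=6-2=4
CMP r7, #0  (cmp 4,0)
BNE body: taken
r0=M[104]=9
r4=13|9=13
r0=9-13=-4
r0=(-4)+9=5
r5=104+4=108
r7=4-2=2
CMP r7, #0  (cmp 2,0)
BNE body: taken
r0=M[108]=-8
r4=13|(-8)=-3
r0=(-8)-(-3)=-5
r0=(-5)+9=4
r5=108+4=112
r7=2-2=0
CMP r7, #0  (cmp 0,0)
BNE body: not taken
STR r4, [100] → M[100]=-3
halt.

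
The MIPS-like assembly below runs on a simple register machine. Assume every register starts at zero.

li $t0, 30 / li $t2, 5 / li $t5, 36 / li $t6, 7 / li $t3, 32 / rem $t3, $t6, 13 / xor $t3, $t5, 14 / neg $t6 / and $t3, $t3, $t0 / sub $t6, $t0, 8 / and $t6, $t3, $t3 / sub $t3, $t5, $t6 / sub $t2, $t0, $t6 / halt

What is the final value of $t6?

$t0=30
$t2=5
$t5=36
$t6=7
$t3=32
$t3=7%13=7
$t3=36^14=42
$t6=-(7)=-7
$t3=42&30=10
$t6=30-8=22
$t6=10&10=10
$t3=36-10=26
$t2=30-10=20
halt.

10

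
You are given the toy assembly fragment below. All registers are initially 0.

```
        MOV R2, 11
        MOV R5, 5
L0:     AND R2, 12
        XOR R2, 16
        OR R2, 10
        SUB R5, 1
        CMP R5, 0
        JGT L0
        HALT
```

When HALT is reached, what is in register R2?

26

R2=11
R5=5
R2=11&12=8
R2=8^16=24
R2=24|10=26
R5=5-1=4
CMP R5, 0  (cmp 4,0)
JGT L0: taken
R2=26&12=8
R2=8^16=24
R2=24|10=26
R5=4-1=3
CMP R5, 0  (cmp 3,0)
JGT L0: taken
R2=26&12=8
R2=8^16=24
R2=24|10=26
R5=3-1=2
CMP R5, 0  (cmp 2,0)
JGT L0: taken
R2=26&12=8
R2=8^16=24
R2=24|10=26
R5=2-1=1
CMP R5, 0  (cmp 1,0)
JGT L0: taken
R2=26&12=8
R2=8^16=24
R2=24|10=26
R5=1-1=0
CMP R5, 0  (cmp 0,0)
JGT L0: not taken
halt.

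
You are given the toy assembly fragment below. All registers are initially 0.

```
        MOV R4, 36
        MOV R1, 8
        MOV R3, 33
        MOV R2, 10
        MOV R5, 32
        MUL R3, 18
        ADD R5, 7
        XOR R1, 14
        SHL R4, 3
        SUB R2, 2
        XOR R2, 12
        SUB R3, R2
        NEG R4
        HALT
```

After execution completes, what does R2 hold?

4

MOV R4, 36 → R4=36
MOV R1, 8 → R1=8
MOV R3, 33 → R3=33
MOV R2, 10 → R2=10
MOV R5, 32 → R5=32
MUL R3, 18 → R3=33*18=594
ADD R5, 7 → R5=32+7=39
XOR R1, 14 → R1=8^14=6
SHL R4, 3 → R4=36<<3=288
SUB R2, 2 → R2=10-2=8
XOR R2, 12 → R2=8^12=4
SUB R3, R2 → R3=594-4=590
NEG R4 → R4=-(288)=-288
halt.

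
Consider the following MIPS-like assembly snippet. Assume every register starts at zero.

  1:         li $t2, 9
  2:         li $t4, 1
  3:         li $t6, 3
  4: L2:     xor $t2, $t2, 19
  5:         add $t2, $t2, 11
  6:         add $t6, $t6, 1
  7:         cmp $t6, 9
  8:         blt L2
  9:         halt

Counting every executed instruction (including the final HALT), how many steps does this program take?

$t2=9
$t4=1
$t6=3
$t2=9^19=26
$t2=26+11=37
$t6=3+1=4
cmp $t6, 9  (cmp 4,9)
blt L2: taken
$t2=37^19=54
$t2=54+11=65
$t6=4+1=5
cmp $t6, 9  (cmp 5,9)
blt L2: taken
$t2=65^19=82
$t2=82+11=93
$t6=5+1=6
cmp $t6, 9  (cmp 6,9)
blt L2: taken
$t2=93^19=78
$t2=78+11=89
$t6=6+1=7
cmp $t6, 9  (cmp 7,9)
blt L2: taken
$t2=89^19=74
$t2=74+11=85
$t6=7+1=8
cmp $t6, 9  (cmp 8,9)
blt L2: taken
$t2=85^19=70
$t2=70+11=81
$t6=8+1=9
cmp $t6, 9  (cmp 9,9)
blt L2: not taken
halt.
Total executed instructions: 34.

34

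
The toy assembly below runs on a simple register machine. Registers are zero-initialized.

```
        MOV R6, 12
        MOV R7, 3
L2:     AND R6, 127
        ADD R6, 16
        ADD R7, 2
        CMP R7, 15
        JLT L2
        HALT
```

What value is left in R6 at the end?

108

after MOV R6, 12: R6=12
after MOV R7, 3: R7=3
after AND R6, 127: R6=12&127=12
after ADD R6, 16: R6=12+16=28
after ADD R7, 2: R7=3+2=5
CMP R7, 15  (cmp 5,15)
JLT L2: taken
after AND R6, 127: R6=28&127=28
after ADD R6, 16: R6=28+16=44
after ADD R7, 2: R7=5+2=7
CMP R7, 15  (cmp 7,15)
JLT L2: taken
after AND R6, 127: R6=44&127=44
after ADD R6, 16: R6=44+16=60
after ADD R7, 2: R7=7+2=9
CMP R7, 15  (cmp 9,15)
JLT L2: taken
after AND R6, 127: R6=60&127=60
after ADD R6, 16: R6=60+16=76
after ADD R7, 2: R7=9+2=11
CMP R7, 15  (cmp 11,15)
JLT L2: taken
after AND R6, 127: R6=76&127=76
after ADD R6, 16: R6=76+16=92
after ADD R7, 2: R7=11+2=13
CMP R7, 15  (cmp 13,15)
JLT L2: taken
after AND R6, 127: R6=92&127=92
after ADD R6, 16: R6=92+16=108
after ADD R7, 2: R7=13+2=15
CMP R7, 15  (cmp 15,15)
JLT L2: not taken
halt.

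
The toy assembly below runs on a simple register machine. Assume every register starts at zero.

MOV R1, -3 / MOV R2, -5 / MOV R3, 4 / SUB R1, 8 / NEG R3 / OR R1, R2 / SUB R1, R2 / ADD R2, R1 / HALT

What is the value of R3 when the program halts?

-4

MOV R1, -3 → R1=-3
MOV R2, -5 → R2=-5
MOV R3, 4 → R3=4
SUB R1, 8 → R1=(-3)-8=-11
NEG R3 → R3=-(4)=-4
OR R1, R2 → R1=(-11)|(-5)=-1
SUB R1, R2 → R1=(-1)-(-5)=4
ADD R2, R1 → R2=(-5)+4=-1
halt.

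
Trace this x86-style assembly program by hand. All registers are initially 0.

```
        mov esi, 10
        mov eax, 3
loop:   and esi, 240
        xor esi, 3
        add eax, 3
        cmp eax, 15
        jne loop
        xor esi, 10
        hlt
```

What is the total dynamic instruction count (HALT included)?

24

esi=10
eax=3
esi=10&240=0
esi=0^3=3
eax=3+3=6
cmp eax, 15  (cmp 6,15)
jne loop: taken
esi=3&240=0
esi=0^3=3
eax=6+3=9
cmp eax, 15  (cmp 9,15)
jne loop: taken
esi=3&240=0
esi=0^3=3
eax=9+3=12
cmp eax, 15  (cmp 12,15)
jne loop: taken
esi=3&240=0
esi=0^3=3
eax=12+3=15
cmp eax, 15  (cmp 15,15)
jne loop: not taken
esi=3^10=9
halt.
Total executed instructions: 24.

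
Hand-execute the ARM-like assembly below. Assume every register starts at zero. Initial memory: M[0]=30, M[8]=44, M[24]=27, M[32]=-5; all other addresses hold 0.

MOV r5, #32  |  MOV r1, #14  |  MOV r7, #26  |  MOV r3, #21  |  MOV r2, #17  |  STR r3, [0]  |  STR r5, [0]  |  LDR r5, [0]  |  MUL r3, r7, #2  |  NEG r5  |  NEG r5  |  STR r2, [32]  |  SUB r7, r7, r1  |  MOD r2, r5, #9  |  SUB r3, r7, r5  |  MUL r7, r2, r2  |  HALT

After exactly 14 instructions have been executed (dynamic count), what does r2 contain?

r5=32
r1=14
r7=26
r3=21
r2=17
STR r3, [0] → M[0]=21
STR r5, [0] → M[0]=32
r5=M[0]=32
r3=26*2=52
r5=-(32)=-32
r5=-(-32)=32
STR r2, [32] → M[32]=17
r7=26-14=12
r2=32%9=5
After step 14: r2 = 5.

5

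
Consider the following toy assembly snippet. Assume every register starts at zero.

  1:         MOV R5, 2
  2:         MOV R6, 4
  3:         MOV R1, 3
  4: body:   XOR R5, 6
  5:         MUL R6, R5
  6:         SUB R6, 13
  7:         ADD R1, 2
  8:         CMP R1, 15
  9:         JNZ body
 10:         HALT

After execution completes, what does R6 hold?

-799

after MOV R5, 2: R5=2
after MOV R6, 4: R6=4
after MOV R1, 3: R1=3
after XOR R5, 6: R5=2^6=4
after MUL R6, R5: R6=4*4=16
after SUB R6, 13: R6=16-13=3
after ADD R1, 2: R1=3+2=5
CMP R1, 15  (cmp 5,15)
JNZ body: taken
after XOR R5, 6: R5=4^6=2
after MUL R6, R5: R6=3*2=6
after SUB R6, 13: R6=6-13=-7
after ADD R1, 2: R1=5+2=7
CMP R1, 15  (cmp 7,15)
JNZ body: taken
after XOR R5, 6: R5=2^6=4
after MUL R6, R5: R6=(-7)*4=-28
after SUB R6, 13: R6=(-28)-13=-41
after ADD R1, 2: R1=7+2=9
CMP R1, 15  (cmp 9,15)
JNZ body: taken
after XOR R5, 6: R5=4^6=2
after MUL R6, R5: R6=(-41)*2=-82
after SUB R6, 13: R6=(-82)-13=-95
after ADD R1, 2: R1=9+2=11
CMP R1, 15  (cmp 11,15)
JNZ body: taken
after XOR R5, 6: R5=2^6=4
after MUL R6, R5: R6=(-95)*4=-380
after SUB R6, 13: R6=(-380)-13=-393
after ADD R1, 2: R1=11+2=13
CMP R1, 15  (cmp 13,15)
JNZ body: taken
after XOR R5, 6: R5=4^6=2
after MUL R6, R5: R6=(-393)*2=-786
after SUB R6, 13: R6=(-786)-13=-799
after ADD R1, 2: R1=13+2=15
CMP R1, 15  (cmp 15,15)
JNZ body: not taken
halt.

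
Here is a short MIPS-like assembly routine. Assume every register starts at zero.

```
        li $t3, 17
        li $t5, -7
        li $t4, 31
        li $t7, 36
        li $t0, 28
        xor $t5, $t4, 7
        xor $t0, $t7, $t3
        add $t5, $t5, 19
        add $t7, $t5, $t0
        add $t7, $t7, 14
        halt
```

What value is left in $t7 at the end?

after li $t3, 17: $t3=17
after li $t5, -7: $t5=-7
after li $t4, 31: $t4=31
after li $t7, 36: $t7=36
after li $t0, 28: $t0=28
after xor $t5, $t4, 7: $t5=31^7=24
after xor $t0, $t7, $t3: $t0=36^17=53
after add $t5, $t5, 19: $t5=24+19=43
after add $t7, $t5, $t0: $t7=43+53=96
after add $t7, $t7, 14: $t7=96+14=110
halt.

110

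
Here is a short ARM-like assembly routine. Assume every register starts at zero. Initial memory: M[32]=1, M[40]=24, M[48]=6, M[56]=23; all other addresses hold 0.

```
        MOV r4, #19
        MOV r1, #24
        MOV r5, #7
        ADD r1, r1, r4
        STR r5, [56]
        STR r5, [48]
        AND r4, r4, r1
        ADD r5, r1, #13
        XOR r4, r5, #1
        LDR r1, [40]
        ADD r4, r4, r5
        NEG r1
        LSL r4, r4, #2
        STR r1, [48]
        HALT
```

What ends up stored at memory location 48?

after MOV r4, #19: r4=19
after MOV r1, #24: r1=24
after MOV r5, #7: r5=7
after ADD r1, r1, r4: r1=24+19=43
STR r5, [56] → M[56]=7
STR r5, [48] → M[48]=7
after AND r4, r4, r1: r4=19&43=3
after ADD r5, r1, #13: r5=43+13=56
after XOR r4, r5, #1: r4=56^1=57
after LDR r1, [40]: r1=M[40]=24
after ADD r4, r4, r5: r4=57+56=113
after NEG r1: r1=-(24)=-24
after LSL r4, r4, #2: r4=113<<2=452
STR r1, [48] → M[48]=-24
halt.

-24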